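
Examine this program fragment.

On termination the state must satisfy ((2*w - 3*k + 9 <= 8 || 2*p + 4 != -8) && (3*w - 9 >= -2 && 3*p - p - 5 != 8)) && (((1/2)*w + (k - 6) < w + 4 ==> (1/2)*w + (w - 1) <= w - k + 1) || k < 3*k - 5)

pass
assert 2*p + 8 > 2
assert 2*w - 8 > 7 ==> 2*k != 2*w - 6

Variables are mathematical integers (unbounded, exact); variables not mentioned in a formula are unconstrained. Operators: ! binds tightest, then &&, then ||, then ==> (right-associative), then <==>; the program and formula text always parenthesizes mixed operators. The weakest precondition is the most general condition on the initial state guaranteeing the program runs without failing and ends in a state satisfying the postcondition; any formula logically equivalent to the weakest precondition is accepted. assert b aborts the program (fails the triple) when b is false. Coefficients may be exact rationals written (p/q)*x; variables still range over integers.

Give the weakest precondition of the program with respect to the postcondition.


Working backward. After the program, the postcondition ((2*w - 3*k + 9 <= 8 || 2*p + 4 != -8) && (3*w - 9 >= -2 && 3*p - p - 5 != 8)) && (((1/2)*w + (k - 6) < w + 4 ==> (1/2)*w + (w - 1) <= w - k + 1) || k < 3*k - 5) must hold; in canonical form it is (2*w <= 3*k - 1 || 2*p != -12) && 3*w >= 7 && 2*p != 13 && ((k < (1/2)*w + 10 ==> k + (1/2)*w <= 2) || 2*k > 5).
Before assert 2*w - 8 > 7 ==> 2*k != 2*w - 6: (2*w > 15 ==> 2*k != 2*w - 6) && (2*w <= 3*k - 1 || 2*p != -12) && 3*w >= 7 && 2*p != 13 && ((k < (1/2)*w + 10 ==> k + (1/2)*w <= 2) || 2*k > 5)
Before assert 2*p + 8 > 2: 2*p > -6 && (2*w > 15 ==> 2*k != 2*w - 6) && (2*w <= 3*k - 1 || 2*p != -12) && 3*w >= 7 && 2*p != 13 && ((k < (1/2)*w + 10 ==> k + (1/2)*w <= 2) || 2*k > 5)
Before skip: 2*p > -6 && (2*w > 15 ==> 2*k != 2*w - 6) && (2*w <= 3*k - 1 || 2*p != -12) && 3*w >= 7 && 2*p != 13 && ((k < (1/2)*w + 10 ==> k + (1/2)*w <= 2) || 2*k > 5)
Answer: WP = 2*p > -6 && (2*w > 15 ==> 2*k != 2*w - 6) && (2*w <= 3*k - 1 || 2*p != -12) && 3*w >= 7 && 2*p != 13 && ((k < (1/2)*w + 10 ==> k + (1/2)*w <= 2) || 2*k > 5)


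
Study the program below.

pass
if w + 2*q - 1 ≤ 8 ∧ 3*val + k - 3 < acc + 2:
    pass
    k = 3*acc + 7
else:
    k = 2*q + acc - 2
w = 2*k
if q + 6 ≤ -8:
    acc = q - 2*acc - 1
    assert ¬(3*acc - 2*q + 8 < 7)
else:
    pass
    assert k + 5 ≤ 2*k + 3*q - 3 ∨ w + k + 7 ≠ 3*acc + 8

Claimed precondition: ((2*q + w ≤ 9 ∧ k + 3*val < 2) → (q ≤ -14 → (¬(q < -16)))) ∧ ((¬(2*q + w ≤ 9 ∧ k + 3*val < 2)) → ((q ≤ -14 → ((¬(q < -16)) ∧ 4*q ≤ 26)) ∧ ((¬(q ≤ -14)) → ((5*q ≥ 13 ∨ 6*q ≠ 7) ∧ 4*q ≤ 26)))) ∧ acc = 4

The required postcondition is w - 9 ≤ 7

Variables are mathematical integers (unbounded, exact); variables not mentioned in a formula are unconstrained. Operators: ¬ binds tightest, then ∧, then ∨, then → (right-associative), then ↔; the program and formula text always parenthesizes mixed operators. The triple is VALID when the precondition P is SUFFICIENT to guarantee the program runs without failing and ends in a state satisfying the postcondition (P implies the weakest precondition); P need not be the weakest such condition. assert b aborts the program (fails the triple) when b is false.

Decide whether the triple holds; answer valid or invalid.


Working backward. After the program, the postcondition w - 9 ≤ 7 must hold; in canonical form it is w ≤ 16.
Then branch requires (¬(q < 6*acc + 2)) ∧ w ≤ 16; else branch requires (k + 3*q ≥ 8 ∨ k + w ≠ 3*acc + 1) ∧ w ≤ 16.
Before the if: (q ≤ -14 → ((¬(q < 6*acc + 2)) ∧ w ≤ 16)) ∧ ((¬(q ≤ -14)) → ((k + 3*q ≥ 8 ∨ k + w ≠ 3*acc + 1) ∧ w ≤ 16))
Before w := 2*k: (q ≤ -14 → ((¬(q < 6*acc + 2)) ∧ 2*k ≤ 16)) ∧ ((¬(q ≤ -14)) → ((k + 3*q ≥ 8 ∨ 3*k ≠ 3*acc + 1) ∧ 2*k ≤ 16))
Then branch requires (q ≤ -14 → ((¬(q < 6*acc + 2)) ∧ 6*acc ≤ 2)) ∧ ((¬(q ≤ -14)) → ((3*acc + 3*q ≥ 1 ∨ 6*acc ≠ -20) ∧ 6*acc ≤ 2)); else branch requires (q ≤ -14 → ((¬(q < 6*acc + 2)) ∧ 2*acc + 4*q ≤ 20)) ∧ ((¬(q ≤ -14)) → ((acc + 5*q ≥ 10 ∨ 6*q ≠ 7) ∧ 2*acc + 4*q ≤ 20)).
Before the if: ((2*q + w ≤ 9 ∧ k + 3*val < acc + 5) → ((q ≤ -14 → ((¬(q < 6*acc + 2)) ∧ 6*acc ≤ 2)) ∧ ((¬(q ≤ -14)) → ((3*acc + 3*q ≥ 1 ∨ 6*acc ≠ -20) ∧ 6*acc ≤ 2)))) ∧ ((¬(2*q + w ≤ 9 ∧ k + 3*val < acc + 5)) → ((q ≤ -14 → ((¬(q < 6*acc + 2)) ∧ 2*acc + 4*q ≤ 20)) ∧ ((¬(q ≤ -14)) → ((acc + 5*q ≥ 10 ∨ 6*q ≠ 7) ∧ 2*acc + 4*q ≤ 20))))
Before skip: ((2*q + w ≤ 9 ∧ k + 3*val < acc + 5) → ((q ≤ -14 → ((¬(q < 6*acc + 2)) ∧ 6*acc ≤ 2)) ∧ ((¬(q ≤ -14)) → ((3*acc + 3*q ≥ 1 ∨ 6*acc ≠ -20) ∧ 6*acc ≤ 2)))) ∧ ((¬(2*q + w ≤ 9 ∧ k + 3*val < acc + 5)) → ((q ≤ -14 → ((¬(q < 6*acc + 2)) ∧ 2*acc + 4*q ≤ 20)) ∧ ((¬(q ≤ -14)) → ((acc + 5*q ≥ 10 ∨ 6*q ≠ 7) ∧ 2*acc + 4*q ≤ 20))))
The weakest precondition is ((2*q + w ≤ 9 ∧ k + 3*val < acc + 5) → ((q ≤ -14 → ((¬(q < 6*acc + 2)) ∧ 6*acc ≤ 2)) ∧ ((¬(q ≤ -14)) → ((3*acc + 3*q ≥ 1 ∨ 6*acc ≠ -20) ∧ 6*acc ≤ 2)))) ∧ ((¬(2*q + w ≤ 9 ∧ k + 3*val < acc + 5)) → ((q ≤ -14 → ((¬(q < 6*acc + 2)) ∧ 2*acc + 4*q ≤ 20)) ∧ ((¬(q ≤ -14)) → ((acc + 5*q ≥ 10 ∨ 6*q ≠ 7) ∧ 2*acc + 4*q ≤ 20)))).
Check whether ((2*q + w ≤ 9 ∧ k + 3*val < 2) → (q ≤ -14 → (¬(q < -16)))) ∧ ((¬(2*q + w ≤ 9 ∧ k + 3*val < 2)) → ((q ≤ -14 → ((¬(q < -16)) ∧ 4*q ≤ 26)) ∧ ((¬(q ≤ -14)) → ((5*q ≥ 13 ∨ 6*q ≠ 7) ∧ 4*q ≤ 26)))) ∧ acc = 4 implies it.
Countermodel: at the initial state acc = 4, k = 2, q = -14, val = 0, w = 37, the precondition holds but the weakest precondition fails.
Answer: invalid


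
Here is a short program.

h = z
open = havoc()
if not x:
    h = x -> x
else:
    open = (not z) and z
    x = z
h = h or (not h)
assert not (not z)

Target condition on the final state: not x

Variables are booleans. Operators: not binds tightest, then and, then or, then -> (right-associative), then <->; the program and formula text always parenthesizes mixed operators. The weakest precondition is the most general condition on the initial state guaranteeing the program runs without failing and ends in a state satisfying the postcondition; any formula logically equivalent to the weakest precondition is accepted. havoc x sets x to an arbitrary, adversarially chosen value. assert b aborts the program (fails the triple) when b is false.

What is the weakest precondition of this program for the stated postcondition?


Working backward. After the program, not x must hold.
Before assert not (not z): z and (not x)
Before h := h or (not h): z and (not x)
Then branch requires z and (not x); else branch requires false.
Before the if: ((not x) -> (z and (not x))) and (not x)
Before havoc open: ((not x) -> (z and (not x))) and (not x)
Before h := z: ((not x) -> (z and (not x))) and (not x)
Answer: WP = ((not x) -> (z and (not x))) and (not x)


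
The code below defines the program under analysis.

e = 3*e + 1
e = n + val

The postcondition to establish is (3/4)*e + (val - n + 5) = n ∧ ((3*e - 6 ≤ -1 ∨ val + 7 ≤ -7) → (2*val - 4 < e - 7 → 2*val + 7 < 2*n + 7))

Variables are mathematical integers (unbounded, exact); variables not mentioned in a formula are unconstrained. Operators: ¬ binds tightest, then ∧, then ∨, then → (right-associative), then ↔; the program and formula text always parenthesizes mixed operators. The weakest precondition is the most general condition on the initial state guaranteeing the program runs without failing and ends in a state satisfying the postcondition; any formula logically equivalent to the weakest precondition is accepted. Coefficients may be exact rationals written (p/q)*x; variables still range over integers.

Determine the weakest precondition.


Working backward. After the program, the postcondition (3/4)*e + (val - n + 5) = n ∧ ((3*e - 6 ≤ -1 ∨ val + 7 ≤ -7) → (2*val - 4 < e - 7 → 2*val + 7 < 2*n + 7)) must hold; in canonical form it is (3/4)*e + val = 2*n - 5 ∧ ((3*e ≤ 5 ∨ val ≤ -14) → (2*val < e - 3 → 2*val < 2*n)).
Before e := n + val: (7/4)*val = (5/4)*n - 5 ∧ ((3*n + 3*val ≤ 5 ∨ val ≤ -14) → (val < n - 3 → 2*val < 2*n))
Before e := 3*e + 1: (7/4)*val = (5/4)*n - 5 ∧ ((3*n + 3*val ≤ 5 ∨ val ≤ -14) → (val < n - 3 → 2*val < 2*n))
Answer: WP = (7/4)*val = (5/4)*n - 5 ∧ ((3*n + 3*val ≤ 5 ∨ val ≤ -14) → (val < n - 3 → 2*val < 2*n))


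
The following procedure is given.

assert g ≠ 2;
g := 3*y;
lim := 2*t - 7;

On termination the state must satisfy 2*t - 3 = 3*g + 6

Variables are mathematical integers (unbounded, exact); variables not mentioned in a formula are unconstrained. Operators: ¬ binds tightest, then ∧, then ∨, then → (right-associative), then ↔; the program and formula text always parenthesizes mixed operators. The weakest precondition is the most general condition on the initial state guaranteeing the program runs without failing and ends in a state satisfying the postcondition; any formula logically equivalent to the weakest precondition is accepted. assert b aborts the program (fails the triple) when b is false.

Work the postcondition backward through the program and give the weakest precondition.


Working backward. After the program, the postcondition 2*t - 3 = 3*g + 6 must hold; in canonical form it is 2*t = 3*g + 9.
Before lim := 2*t - 7: 2*t = 3*g + 9
Before g := 3*y: 2*t = 9*y + 9
Before assert g ≠ 2: g ≠ 2 ∧ 2*t = 9*y + 9
Answer: WP = g ≠ 2 ∧ 2*t = 9*y + 9


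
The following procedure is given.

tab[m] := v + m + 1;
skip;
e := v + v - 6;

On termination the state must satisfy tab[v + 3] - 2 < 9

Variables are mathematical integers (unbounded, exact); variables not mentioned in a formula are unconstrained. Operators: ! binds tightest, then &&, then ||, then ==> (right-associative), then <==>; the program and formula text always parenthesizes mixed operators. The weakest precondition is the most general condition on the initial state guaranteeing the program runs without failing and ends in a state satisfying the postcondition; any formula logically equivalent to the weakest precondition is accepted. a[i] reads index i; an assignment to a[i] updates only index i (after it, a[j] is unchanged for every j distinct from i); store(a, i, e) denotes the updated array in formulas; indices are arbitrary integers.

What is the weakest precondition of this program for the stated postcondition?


Working backward. After the program, the postcondition tab[v + 3] - 2 < 9 must hold; in canonical form it is tab[v + 3] < 11.
Before e := v + v - 6: tab[v + 3] < 11
Before skip: tab[v + 3] < 11
Before tab[m] := v + m + 1: store(tab, m, m + v + 1)[v + 3] < 11
Answer: WP = store(tab, m, m + v + 1)[v + 3] < 11


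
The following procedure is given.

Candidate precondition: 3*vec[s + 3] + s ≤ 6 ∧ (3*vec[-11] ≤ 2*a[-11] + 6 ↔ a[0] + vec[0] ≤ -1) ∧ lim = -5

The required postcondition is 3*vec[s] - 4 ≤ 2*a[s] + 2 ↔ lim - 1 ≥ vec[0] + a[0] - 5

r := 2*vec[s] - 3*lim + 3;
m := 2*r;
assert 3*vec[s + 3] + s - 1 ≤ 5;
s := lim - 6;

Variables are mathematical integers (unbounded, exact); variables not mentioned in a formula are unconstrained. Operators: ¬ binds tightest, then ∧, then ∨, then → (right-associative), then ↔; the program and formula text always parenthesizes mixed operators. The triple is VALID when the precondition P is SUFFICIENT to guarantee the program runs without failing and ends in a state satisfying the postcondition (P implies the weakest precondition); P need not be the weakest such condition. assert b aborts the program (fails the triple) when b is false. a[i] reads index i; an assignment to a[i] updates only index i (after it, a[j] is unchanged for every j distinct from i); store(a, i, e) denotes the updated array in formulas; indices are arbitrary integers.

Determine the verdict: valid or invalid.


Working backward. After the program, the postcondition 3*vec[s] - 4 ≤ 2*a[s] + 2 ↔ lim - 1 ≥ vec[0] + a[0] - 5 must hold; in canonical form it is 3*vec[s] ≤ 2*a[s] + 6 ↔ lim ≥ a[0] + vec[0] - 4.
Before s := lim - 6: 3*vec[lim - 6] ≤ 2*a[lim - 6] + 6 ↔ lim ≥ a[0] + vec[0] - 4
Before assert 3*vec[s + 3] + s - 1 ≤ 5: 3*vec[s + 3] + s ≤ 6 ∧ (3*vec[lim - 6] ≤ 2*a[lim - 6] + 6 ↔ lim ≥ a[0] + vec[0] - 4)
Before m := 2*r: 3*vec[s + 3] + s ≤ 6 ∧ (3*vec[lim - 6] ≤ 2*a[lim - 6] + 6 ↔ lim ≥ a[0] + vec[0] - 4)
Before r := 2*vec[s] - 3*lim + 3: 3*vec[s + 3] + s ≤ 6 ∧ (3*vec[lim - 6] ≤ 2*a[lim - 6] + 6 ↔ lim ≥ a[0] + vec[0] - 4)
The weakest precondition is 3*vec[s + 3] + s ≤ 6 ∧ (3*vec[lim - 6] ≤ 2*a[lim - 6] + 6 ↔ lim ≥ a[0] + vec[0] - 4).
Check whether 3*vec[s + 3] + s ≤ 6 ∧ (3*vec[-11] ≤ 2*a[-11] + 6 ↔ a[0] + vec[0] ≤ -1) ∧ lim = -5 implies it.
Every state satisfying the precondition satisfies the weakest precondition: the implication holds.
Answer: valid


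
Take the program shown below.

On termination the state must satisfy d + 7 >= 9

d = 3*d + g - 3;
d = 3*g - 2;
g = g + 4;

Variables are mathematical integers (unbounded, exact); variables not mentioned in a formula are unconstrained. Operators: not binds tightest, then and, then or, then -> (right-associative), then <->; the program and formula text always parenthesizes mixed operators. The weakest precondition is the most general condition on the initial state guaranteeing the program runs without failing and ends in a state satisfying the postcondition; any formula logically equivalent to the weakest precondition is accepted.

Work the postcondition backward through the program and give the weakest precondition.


Working backward. After the program, the postcondition d + 7 >= 9 must hold; in canonical form it is d >= 2.
Before g := g + 4: d >= 2
Before d := 3*g - 2: 3*g >= 4
Before d := 3*d + g - 3: 3*g >= 4
Answer: WP = 3*g >= 4


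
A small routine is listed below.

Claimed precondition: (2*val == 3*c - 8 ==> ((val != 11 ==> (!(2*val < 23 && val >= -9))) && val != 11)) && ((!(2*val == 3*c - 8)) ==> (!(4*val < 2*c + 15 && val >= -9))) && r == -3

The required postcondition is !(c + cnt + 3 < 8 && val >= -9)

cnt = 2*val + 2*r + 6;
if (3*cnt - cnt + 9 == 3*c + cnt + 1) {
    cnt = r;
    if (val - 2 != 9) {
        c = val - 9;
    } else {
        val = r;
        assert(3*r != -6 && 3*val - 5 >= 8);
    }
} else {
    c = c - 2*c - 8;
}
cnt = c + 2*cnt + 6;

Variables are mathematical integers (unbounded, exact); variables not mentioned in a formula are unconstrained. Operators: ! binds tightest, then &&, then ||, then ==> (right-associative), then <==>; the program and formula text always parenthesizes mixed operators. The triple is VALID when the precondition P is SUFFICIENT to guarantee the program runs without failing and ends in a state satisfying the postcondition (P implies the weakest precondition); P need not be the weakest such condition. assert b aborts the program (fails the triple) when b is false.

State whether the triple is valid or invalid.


Working backward. After the program, the postcondition !(c + cnt + 3 < 8 && val >= -9) must hold; in canonical form it is !(c + cnt < 5 && val >= -9).
Before cnt := c + 2*cnt + 6: !(2*c + 2*cnt < -1 && val >= -9)
Then branch requires (val != 11 ==> (!(2*r + 2*val < 17 && val >= -9))) && ((!(val != 11)) ==> (3*r != -6 && 3*r >= 13 && (!(2*c + 2*r < -1 && r >= -9)))); else branch requires !(2*cnt < 2*c + 15 && val >= -9).
Before the if: (cnt == 3*c - 8 ==> ((val != 11 ==> (!(2*r + 2*val < 17 && val >= -9))) && ((!(val != 11)) ==> (3*r != -6 && 3*r >= 13 && (!(2*c + 2*r < -1 && r >= -9)))))) && ((!(cnt == 3*c - 8)) ==> (!(2*cnt < 2*c + 15 && val >= -9)))
Before cnt := 2*val + 2*r + 6: (2*r + 2*val == 3*c - 14 ==> ((val != 11 ==> (!(2*r + 2*val < 17 && val >= -9))) && ((!(val != 11)) ==> (3*r != -6 && 3*r >= 13 && (!(2*c + 2*r < -1 && r >= -9)))))) && ((!(2*r + 2*val == 3*c - 14)) ==> (!(4*r + 4*val < 2*c + 3 && val >= -9)))
The weakest precondition is (2*r + 2*val == 3*c - 14 ==> ((val != 11 ==> (!(2*r + 2*val < 17 && val >= -9))) && ((!(val != 11)) ==> (3*r != -6 && 3*r >= 13 && (!(2*c + 2*r < -1 && r >= -9)))))) && ((!(2*r + 2*val == 3*c - 14)) ==> (!(4*r + 4*val < 2*c + 3 && val >= -9))).
Check whether (2*val == 3*c - 8 ==> ((val != 11 ==> (!(2*val < 23 && val >= -9))) && val != 11)) && ((!(2*val == 3*c - 8)) ==> (!(4*val < 2*c + 15 && val >= -9))) && r == -3 implies it.
Every state satisfying the precondition satisfies the weakest precondition: the implication holds.
Answer: valid


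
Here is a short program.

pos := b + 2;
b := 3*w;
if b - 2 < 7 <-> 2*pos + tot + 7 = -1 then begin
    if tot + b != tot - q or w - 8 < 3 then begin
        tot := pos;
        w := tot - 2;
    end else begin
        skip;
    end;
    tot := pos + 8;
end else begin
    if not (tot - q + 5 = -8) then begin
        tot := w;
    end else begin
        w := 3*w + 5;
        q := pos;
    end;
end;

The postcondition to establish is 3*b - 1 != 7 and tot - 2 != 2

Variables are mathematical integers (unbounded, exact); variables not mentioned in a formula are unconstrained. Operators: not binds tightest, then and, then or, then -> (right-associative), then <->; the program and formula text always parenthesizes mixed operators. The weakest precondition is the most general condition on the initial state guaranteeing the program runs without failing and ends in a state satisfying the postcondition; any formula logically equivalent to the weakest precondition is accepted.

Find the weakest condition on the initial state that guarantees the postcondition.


Working backward. After the program, the postcondition 3*b - 1 != 7 and tot - 2 != 2 must hold; in canonical form it is 3*b != 8 and tot != 4.
Then branch requires ((b + q != 0 or w < 11) -> (3*b != 8 and pos != -4)) and ((not (b + q != 0 or w < 11)) -> (3*b != 8 and pos != -4)); else branch requires ((not (tot = q - 13)) -> (3*b != 8 and w != 4)) and (tot = q - 13 -> (3*b != 8 and tot != 4)).
Before the if: ((b < 9 <-> 2*pos + tot = -8) -> (((b + q != 0 or w < 11) -> (3*b != 8 and pos != -4)) and ((not (b + q != 0 or w < 11)) -> (3*b != 8 and pos != -4)))) and ((not (b < 9 <-> 2*pos + tot = -8)) -> (((not (tot = q - 13)) -> (3*b != 8 and w != 4)) and (tot = q - 13 -> (3*b != 8 and tot != 4))))
Before b := 3*w: ((3*w < 9 <-> 2*pos + tot = -8) -> (((q + 3*w != 0 or w < 11) -> (9*w != 8 and pos != -4)) and ((not (q + 3*w != 0 or w < 11)) -> (9*w != 8 and pos != -4)))) and ((not (3*w < 9 <-> 2*pos + tot = -8)) -> (((not (tot = q - 13)) -> (9*w != 8 and w != 4)) and (tot = q - 13 -> (9*w != 8 and tot != 4))))
Before pos := b + 2: ((3*w < 9 <-> 2*b + tot = -12) -> (((q + 3*w != 0 or w < 11) -> (9*w != 8 and b != -6)) and ((not (q + 3*w != 0 or w < 11)) -> (9*w != 8 and b != -6)))) and ((not (3*w < 9 <-> 2*b + tot = -12)) -> (((not (tot = q - 13)) -> (9*w != 8 and w != 4)) and (tot = q - 13 -> (9*w != 8 and tot != 4))))
Answer: WP = ((3*w < 9 <-> 2*b + tot = -12) -> (((q + 3*w != 0 or w < 11) -> (9*w != 8 and b != -6)) and ((not (q + 3*w != 0 or w < 11)) -> (9*w != 8 and b != -6)))) and ((not (3*w < 9 <-> 2*b + tot = -12)) -> (((not (tot = q - 13)) -> (9*w != 8 and w != 4)) and (tot = q - 13 -> (9*w != 8 and tot != 4))))


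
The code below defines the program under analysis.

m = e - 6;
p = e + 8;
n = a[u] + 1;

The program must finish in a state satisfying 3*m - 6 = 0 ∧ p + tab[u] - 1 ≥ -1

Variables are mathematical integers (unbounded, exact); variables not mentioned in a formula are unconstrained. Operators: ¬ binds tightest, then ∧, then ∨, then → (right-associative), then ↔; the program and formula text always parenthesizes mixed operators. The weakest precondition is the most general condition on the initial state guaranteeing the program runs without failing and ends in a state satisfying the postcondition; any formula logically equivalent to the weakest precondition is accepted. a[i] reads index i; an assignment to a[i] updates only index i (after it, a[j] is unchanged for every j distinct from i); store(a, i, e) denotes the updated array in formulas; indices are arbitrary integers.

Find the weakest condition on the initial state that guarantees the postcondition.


Working backward. After the program, the postcondition 3*m - 6 = 0 ∧ p + tab[u] - 1 ≥ -1 must hold; in canonical form it is 3*m = 6 ∧ tab[u] + p ≥ 0.
Before n := a[u] + 1: 3*m = 6 ∧ tab[u] + p ≥ 0
Before p := e + 8: 3*m = 6 ∧ tab[u] + e ≥ -8
Before m := e - 6: 3*e = 24 ∧ tab[u] + e ≥ -8
Answer: WP = 3*e = 24 ∧ tab[u] + e ≥ -8


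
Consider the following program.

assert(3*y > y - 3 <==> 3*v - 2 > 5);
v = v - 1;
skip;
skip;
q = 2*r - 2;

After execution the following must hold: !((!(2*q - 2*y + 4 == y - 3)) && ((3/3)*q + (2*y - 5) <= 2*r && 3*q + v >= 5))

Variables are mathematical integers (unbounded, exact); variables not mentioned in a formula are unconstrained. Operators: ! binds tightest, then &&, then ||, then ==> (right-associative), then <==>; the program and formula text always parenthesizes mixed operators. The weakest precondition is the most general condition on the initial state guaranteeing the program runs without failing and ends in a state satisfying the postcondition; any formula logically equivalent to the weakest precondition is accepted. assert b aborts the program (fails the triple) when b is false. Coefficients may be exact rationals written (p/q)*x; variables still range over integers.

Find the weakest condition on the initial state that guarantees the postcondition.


Working backward. After the program, the postcondition !((!(2*q - 2*y + 4 == y - 3)) && ((3/3)*q + (2*y - 5) <= 2*r && 3*q + v >= 5)) must hold; in canonical form it is !((!(2*q == 3*y - 7)) && q + 2*y <= 2*r + 5 && 3*q + v >= 5).
Before q := 2*r - 2: !((!(4*r == 3*y - 3)) && 2*y <= 7 && 6*r + v >= 11)
Before skip: !((!(4*r == 3*y - 3)) && 2*y <= 7 && 6*r + v >= 11)
Before skip: !((!(4*r == 3*y - 3)) && 2*y <= 7 && 6*r + v >= 11)
Before v := v - 1: !((!(4*r == 3*y - 3)) && 2*y <= 7 && 6*r + v >= 12)
Before assert 3*y > y - 3 <==> 3*v - 2 > 5: (2*y > -3 <==> 3*v > 7) && (!((!(4*r == 3*y - 3)) && 2*y <= 7 && 6*r + v >= 12))
Answer: WP = (2*y > -3 <==> 3*v > 7) && (!((!(4*r == 3*y - 3)) && 2*y <= 7 && 6*r + v >= 12))


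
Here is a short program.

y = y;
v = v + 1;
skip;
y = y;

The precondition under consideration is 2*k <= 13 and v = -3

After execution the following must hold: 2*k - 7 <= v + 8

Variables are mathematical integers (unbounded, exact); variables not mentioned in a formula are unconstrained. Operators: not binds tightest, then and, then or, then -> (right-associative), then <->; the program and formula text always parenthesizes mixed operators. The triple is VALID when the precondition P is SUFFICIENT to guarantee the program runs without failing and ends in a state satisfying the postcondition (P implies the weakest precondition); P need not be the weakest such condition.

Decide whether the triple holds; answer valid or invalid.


Working backward. After the program, the postcondition 2*k - 7 <= v + 8 must hold; in canonical form it is 2*k <= v + 15.
Before y := y: 2*k <= v + 15
Before skip: 2*k <= v + 15
Before v := v + 1: 2*k <= v + 16
Before y := y: 2*k <= v + 16
The weakest precondition is 2*k <= v + 16.
Check whether 2*k <= 13 and v = -3 implies it.
Every state satisfying the precondition satisfies the weakest precondition: the implication holds.
Answer: valid


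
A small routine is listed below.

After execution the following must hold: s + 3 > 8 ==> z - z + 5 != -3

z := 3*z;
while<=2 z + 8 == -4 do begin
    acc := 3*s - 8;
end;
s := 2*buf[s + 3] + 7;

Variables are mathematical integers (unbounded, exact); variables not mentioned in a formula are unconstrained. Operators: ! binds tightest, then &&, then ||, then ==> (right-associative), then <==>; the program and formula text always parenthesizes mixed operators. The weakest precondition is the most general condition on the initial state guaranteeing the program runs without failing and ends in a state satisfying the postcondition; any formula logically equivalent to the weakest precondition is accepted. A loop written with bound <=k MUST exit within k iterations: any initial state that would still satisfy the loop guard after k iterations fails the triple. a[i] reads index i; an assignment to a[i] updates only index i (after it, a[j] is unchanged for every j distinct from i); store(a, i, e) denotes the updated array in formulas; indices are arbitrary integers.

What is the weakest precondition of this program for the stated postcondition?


Working backward. After the program, the postcondition s + 3 > 8 ==> z - z + 5 != -3 must hold; in canonical form it is true.
Before s := 2*buf[s + 3] + 7: true
Before the loop (bound <=2), unroll the exhaustion recursion (WP_0 = exit-now case; WP_j = one more guarded iteration, up to j = 2):
  WP_0: !(z == -12)
  WP_1: z == -12 ==> (!(z == -12))
  WP_2: z == -12 ==> (z == -12 ==> (!(z == -12)))
So before the loop: z == -12 ==> (z == -12 ==> (!(z == -12)))
Before z := 3*z: 3*z == -12 ==> (3*z == -12 ==> (!(3*z == -12)))
Answer: WP = 3*z == -12 ==> (3*z == -12 ==> (!(3*z == -12)))


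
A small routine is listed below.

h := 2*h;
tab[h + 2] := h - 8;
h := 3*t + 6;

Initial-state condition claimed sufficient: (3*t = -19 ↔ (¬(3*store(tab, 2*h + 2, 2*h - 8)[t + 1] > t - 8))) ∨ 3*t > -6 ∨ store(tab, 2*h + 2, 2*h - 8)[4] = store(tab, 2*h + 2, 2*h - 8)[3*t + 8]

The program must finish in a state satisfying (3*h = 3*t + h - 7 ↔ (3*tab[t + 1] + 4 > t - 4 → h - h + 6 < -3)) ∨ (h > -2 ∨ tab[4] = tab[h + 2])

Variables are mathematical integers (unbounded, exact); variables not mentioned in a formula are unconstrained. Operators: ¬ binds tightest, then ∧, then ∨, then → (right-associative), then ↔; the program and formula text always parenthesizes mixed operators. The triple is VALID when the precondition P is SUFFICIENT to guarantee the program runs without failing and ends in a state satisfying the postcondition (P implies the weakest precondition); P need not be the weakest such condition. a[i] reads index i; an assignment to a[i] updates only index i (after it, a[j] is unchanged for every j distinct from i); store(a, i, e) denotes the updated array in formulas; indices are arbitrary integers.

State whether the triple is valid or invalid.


Working backward. After the program, the postcondition (3*h = 3*t + h - 7 ↔ (3*tab[t + 1] + 4 > t - 4 → h - h + 6 < -3)) ∨ (h > -2 ∨ tab[4] = tab[h + 2]) must hold; in canonical form it is (2*h = 3*t - 7 ↔ (¬(3*tab[t + 1] > t - 8))) ∨ h > -2 ∨ tab[4] = tab[h + 2].
Before h := 3*t + 6: (3*t = -19 ↔ (¬(3*tab[t + 1] > t - 8))) ∨ 3*t > -8 ∨ tab[4] = tab[3*t + 8]
Before tab[h + 2] := h - 8: (3*t = -19 ↔ (¬(3*store(tab, h + 2, h - 8)[t + 1] > t - 8))) ∨ 3*t > -8 ∨ store(tab, h + 2, h - 8)[4] = store(tab, h + 2, h - 8)[3*t + 8]
Before h := 2*h: (3*t = -19 ↔ (¬(3*store(tab, 2*h + 2, 2*h - 8)[t + 1] > t - 8))) ∨ 3*t > -8 ∨ store(tab, 2*h + 2, 2*h - 8)[4] = store(tab, 2*h + 2, 2*h - 8)[3*t + 8]
The weakest precondition is (3*t = -19 ↔ (¬(3*store(tab, 2*h + 2, 2*h - 8)[t + 1] > t - 8))) ∨ 3*t > -8 ∨ store(tab, 2*h + 2, 2*h - 8)[4] = store(tab, 2*h + 2, 2*h - 8)[3*t + 8].
Check whether (3*t = -19 ↔ (¬(3*store(tab, 2*h + 2, 2*h - 8)[t + 1] > t - 8))) ∨ 3*t > -6 ∨ store(tab, 2*h + 2, 2*h - 8)[4] = store(tab, 2*h + 2, 2*h - 8)[3*t + 8] implies it.
Every state satisfying the precondition satisfies the weakest precondition: the implication holds.
Answer: valid


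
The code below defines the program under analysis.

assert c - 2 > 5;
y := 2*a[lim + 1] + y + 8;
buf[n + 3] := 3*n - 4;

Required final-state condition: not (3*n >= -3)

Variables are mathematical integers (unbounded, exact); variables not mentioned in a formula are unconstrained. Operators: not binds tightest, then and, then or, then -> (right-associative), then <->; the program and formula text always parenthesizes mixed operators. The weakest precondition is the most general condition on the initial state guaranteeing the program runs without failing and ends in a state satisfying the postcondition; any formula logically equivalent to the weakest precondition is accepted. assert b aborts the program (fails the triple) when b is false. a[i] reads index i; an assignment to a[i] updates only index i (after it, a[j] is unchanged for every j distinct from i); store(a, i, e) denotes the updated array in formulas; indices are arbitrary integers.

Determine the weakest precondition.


Working backward. After the program, not (3*n >= -3) must hold.
Before buf[n + 3] := 3*n - 4: not (3*n >= -3)
Before y := 2*a[lim + 1] + y + 8: not (3*n >= -3)
Before assert c - 2 > 5: c > 7 and (not (3*n >= -3))
Answer: WP = c > 7 and (not (3*n >= -3))


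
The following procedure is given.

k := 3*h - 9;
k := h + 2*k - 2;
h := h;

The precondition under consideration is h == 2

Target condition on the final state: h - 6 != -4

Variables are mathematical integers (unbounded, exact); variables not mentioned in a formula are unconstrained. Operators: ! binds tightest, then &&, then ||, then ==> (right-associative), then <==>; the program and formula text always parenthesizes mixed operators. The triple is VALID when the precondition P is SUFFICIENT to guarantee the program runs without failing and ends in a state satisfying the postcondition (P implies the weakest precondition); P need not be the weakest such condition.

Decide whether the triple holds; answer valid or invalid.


Working backward. After the program, the postcondition h - 6 != -4 must hold; in canonical form it is h != 2.
Before h := h: h != 2
Before k := h + 2*k - 2: h != 2
Before k := 3*h - 9: h != 2
The weakest precondition is h != 2.
Check whether h == 2 implies it.
Countermodel: at the initial state h = 2, the precondition holds but the weakest precondition fails.
Answer: invalid


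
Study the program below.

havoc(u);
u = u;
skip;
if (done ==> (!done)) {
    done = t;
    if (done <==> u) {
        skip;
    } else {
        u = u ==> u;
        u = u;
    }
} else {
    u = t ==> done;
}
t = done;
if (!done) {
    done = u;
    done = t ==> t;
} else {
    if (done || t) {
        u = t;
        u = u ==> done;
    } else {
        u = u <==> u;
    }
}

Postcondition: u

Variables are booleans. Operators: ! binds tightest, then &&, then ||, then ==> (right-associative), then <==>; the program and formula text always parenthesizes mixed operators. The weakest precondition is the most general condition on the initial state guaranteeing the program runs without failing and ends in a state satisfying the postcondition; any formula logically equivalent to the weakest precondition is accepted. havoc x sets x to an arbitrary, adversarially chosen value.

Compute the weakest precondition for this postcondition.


Working backward. After the program, u must hold.
Then branch requires u; else branch requires (done || t) ==> (t ==> done).
Before the if: ((!done) ==> u) && (done ==> ((done || t) ==> (t ==> done)))
Before t := done: (!done) ==> u
Then branch requires (t <==> u) ==> ((!t) ==> u); else branch requires (!done) ==> (t ==> done).
Before the if: ((done ==> (!done)) ==> ((t <==> u) ==> ((!t) ==> u))) && ((!(done ==> (!done))) ==> ((!done) ==> (t ==> done)))
Before skip: ((done ==> (!done)) ==> ((t <==> u) ==> ((!t) ==> u))) && ((!(done ==> (!done))) ==> ((!done) ==> (t ==> done)))
Before u := u: ((done ==> (!done)) ==> ((t <==> u) ==> ((!t) ==> u))) && ((!(done ==> (!done))) ==> ((!done) ==> (t ==> done)))
Before havoc u: ((!(done ==> (!done))) ==> ((!done) ==> (t ==> done))) && ((done ==> (!done)) ==> ((!t) ==> t))
Answer: WP = ((!(done ==> (!done))) ==> ((!done) ==> (t ==> done))) && ((done ==> (!done)) ==> ((!t) ==> t))


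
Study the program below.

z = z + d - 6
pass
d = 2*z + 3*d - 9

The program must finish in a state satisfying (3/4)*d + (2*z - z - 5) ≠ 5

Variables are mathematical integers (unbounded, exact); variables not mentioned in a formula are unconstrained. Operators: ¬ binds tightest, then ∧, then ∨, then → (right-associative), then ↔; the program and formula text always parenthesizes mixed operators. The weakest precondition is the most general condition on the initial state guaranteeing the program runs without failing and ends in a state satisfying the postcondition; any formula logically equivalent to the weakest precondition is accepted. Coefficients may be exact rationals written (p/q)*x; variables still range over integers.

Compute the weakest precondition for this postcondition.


Working backward. After the program, the postcondition (3/4)*d + (2*z - z - 5) ≠ 5 must hold; in canonical form it is (3/4)*d + z ≠ 10.
Before d := 2*z + 3*d - 9: (9/4)*d + (5/2)*z ≠ 67/4
Before skip: (9/4)*d + (5/2)*z ≠ 67/4
Before z := z + d - 6: (19/4)*d + (5/2)*z ≠ 127/4
Answer: WP = (19/4)*d + (5/2)*z ≠ 127/4


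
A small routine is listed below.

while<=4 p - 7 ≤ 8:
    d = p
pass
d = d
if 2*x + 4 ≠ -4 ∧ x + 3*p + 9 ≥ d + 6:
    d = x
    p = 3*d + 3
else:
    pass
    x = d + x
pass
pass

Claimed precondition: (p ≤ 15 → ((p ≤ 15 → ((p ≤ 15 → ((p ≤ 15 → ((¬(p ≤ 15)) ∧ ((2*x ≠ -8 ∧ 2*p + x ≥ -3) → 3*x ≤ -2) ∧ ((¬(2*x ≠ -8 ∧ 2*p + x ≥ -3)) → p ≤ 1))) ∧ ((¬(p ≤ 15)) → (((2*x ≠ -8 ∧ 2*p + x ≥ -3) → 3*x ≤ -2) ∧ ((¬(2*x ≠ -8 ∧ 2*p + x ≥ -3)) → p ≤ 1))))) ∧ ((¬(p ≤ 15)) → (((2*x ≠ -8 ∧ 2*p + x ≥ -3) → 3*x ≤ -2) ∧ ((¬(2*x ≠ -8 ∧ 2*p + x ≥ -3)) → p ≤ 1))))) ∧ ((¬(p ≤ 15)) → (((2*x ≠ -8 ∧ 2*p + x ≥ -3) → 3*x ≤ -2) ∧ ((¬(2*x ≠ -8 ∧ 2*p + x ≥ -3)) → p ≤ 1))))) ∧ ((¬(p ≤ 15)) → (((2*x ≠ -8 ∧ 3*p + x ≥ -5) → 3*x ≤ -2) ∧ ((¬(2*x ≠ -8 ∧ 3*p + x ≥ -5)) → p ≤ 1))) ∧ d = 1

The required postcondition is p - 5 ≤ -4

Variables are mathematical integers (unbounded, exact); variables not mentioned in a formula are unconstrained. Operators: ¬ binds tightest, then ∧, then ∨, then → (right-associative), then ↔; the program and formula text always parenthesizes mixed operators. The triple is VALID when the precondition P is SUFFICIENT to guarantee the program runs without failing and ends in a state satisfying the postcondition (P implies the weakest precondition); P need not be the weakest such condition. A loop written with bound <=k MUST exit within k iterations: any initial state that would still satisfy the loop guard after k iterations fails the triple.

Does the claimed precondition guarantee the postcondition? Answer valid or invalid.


Working backward. After the program, the postcondition p - 5 ≤ -4 must hold; in canonical form it is p ≤ 1.
Before skip: p ≤ 1
Before skip: p ≤ 1
Then branch requires 3*x ≤ -2; else branch requires p ≤ 1.
Before the if: ((2*x ≠ -8 ∧ 3*p + x ≥ d - 3) → 3*x ≤ -2) ∧ ((¬(2*x ≠ -8 ∧ 3*p + x ≥ d - 3)) → p ≤ 1)
Before d := d: ((2*x ≠ -8 ∧ 3*p + x ≥ d - 3) → 3*x ≤ -2) ∧ ((¬(2*x ≠ -8 ∧ 3*p + x ≥ d - 3)) → p ≤ 1)
Before skip: ((2*x ≠ -8 ∧ 3*p + x ≥ d - 3) → 3*x ≤ -2) ∧ ((¬(2*x ≠ -8 ∧ 3*p + x ≥ d - 3)) → p ≤ 1)
Before the loop (bound <=4), unroll the exhaustion recursion (WP_0 = exit-now case; WP_j = one more guarded iteration, up to j = 4):
  WP_0: (¬(p ≤ 15)) ∧ ((2*x ≠ -8 ∧ 3*p + x ≥ d - 3) → 3*x ≤ -2) ∧ ((¬(2*x ≠ -8 ∧ 3*p + x ≥ d - 3)) → p ≤ 1)
  WP_1: (p ≤ 15 → ((¬(p ≤ 15)) ∧ ((2*x ≠ -8 ∧ 2*p + x ≥ -3) → 3*x ≤ -2) ∧ ((¬(2*x ≠ -8 ∧ 2*p + x ≥ -3)) → p ≤ 1))) ∧ ((¬(p ≤ 15)) → (((2*x ≠ -8 ∧ 3*p + x ≥ d - 3) → 3*x ≤ -2) ∧ ((¬(2*x ≠ -8 ∧ 3*p + x ≥ d - 3)) → p ≤ 1)))
  WP_2: (p ≤ 15 → ((p ≤ 15 → ((¬(p ≤ 15)) ∧ ((2*x ≠ -8 ∧ 2*p + x ≥ -3) → 3*x ≤ -2) ∧ ((¬(2*x ≠ -8 ∧ 2*p + x ≥ -3)) → p ≤ 1))) ∧ ((¬(p ≤ 15)) → (((2*x ≠ -8 ∧ 2*p + x ≥ -3) → 3*x ≤ -2) ∧ ((¬(2*x ≠ -8 ∧ 2*p + x ≥ -3)) → p ≤ 1))))) ∧ ((¬(p ≤ 15)) → (((2*x ≠ -8 ∧ 3*p + x ≥ d - 3) → 3*x ≤ -2) ∧ ((¬(2*x ≠ -8 ∧ 3*p + x ≥ d - 3)) → p ≤ 1)))
  WP_3: (p ≤ 15 → ((p ≤ 15 → ((p ≤ 15 → ((¬(p ≤ 15)) ∧ ((2*x ≠ -8 ∧ 2*p + x ≥ -3) → 3*x ≤ -2) ∧ ((¬(2*x ≠ -8 ∧ 2*p + x ≥ -3)) → p ≤ 1))) ∧ ((¬(p ≤ 15)) → (((2*x ≠ -8 ∧ 2*p + x ≥ -3) → 3*x ≤ -2) ∧ ((¬(2*x ≠ -8 ∧ 2*p + x ≥ -3)) → p ≤ 1))))) ∧ ((¬(p ≤ 15)) → (((2*x ≠ -8 ∧ 2*p + x ≥ -3) → 3*x ≤ -2) ∧ ((¬(2*x ≠ -8 ∧ 2*p + x ≥ -3)) → p ≤ 1))))) ∧ ((¬(p ≤ 15)) → (((2*x ≠ -8 ∧ 3*p + x ≥ d - 3) → 3*x ≤ -2) ∧ ((¬(2*x ≠ -8 ∧ 3*p + x ≥ d - 3)) → p ≤ 1)))
  WP_4: (p ≤ 15 → ((p ≤ 15 → ((p ≤ 15 → ((p ≤ 15 → ((¬(p ≤ 15)) ∧ ((2*x ≠ -8 ∧ 2*p + x ≥ -3) → 3*x ≤ -2) ∧ ((¬(2*x ≠ -8 ∧ 2*p + x ≥ -3)) → p ≤ 1))) ∧ ((¬(p ≤ 15)) → (((2*x ≠ -8 ∧ 2*p + x ≥ -3) → 3*x ≤ -2) ∧ ((¬(2*x ≠ -8 ∧ 2*p + x ≥ -3)) → p ≤ 1))))) ∧ ((¬(p ≤ 15)) → (((2*x ≠ -8 ∧ 2*p + x ≥ -3) → 3*x ≤ -2) ∧ ((¬(2*x ≠ -8 ∧ 2*p + x ≥ -3)) → p ≤ 1))))) ∧ ((¬(p ≤ 15)) → (((2*x ≠ -8 ∧ 2*p + x ≥ -3) → 3*x ≤ -2) ∧ ((¬(2*x ≠ -8 ∧ 2*p + x ≥ -3)) → p ≤ 1))))) ∧ ((¬(p ≤ 15)) → (((2*x ≠ -8 ∧ 3*p + x ≥ d - 3) → 3*x ≤ -2) ∧ ((¬(2*x ≠ -8 ∧ 3*p + x ≥ d - 3)) → p ≤ 1)))
So before the loop: (p ≤ 15 → ((p ≤ 15 → ((p ≤ 15 → ((p ≤ 15 → ((¬(p ≤ 15)) ∧ ((2*x ≠ -8 ∧ 2*p + x ≥ -3) → 3*x ≤ -2) ∧ ((¬(2*x ≠ -8 ∧ 2*p + x ≥ -3)) → p ≤ 1))) ∧ ((¬(p ≤ 15)) → (((2*x ≠ -8 ∧ 2*p + x ≥ -3) → 3*x ≤ -2) ∧ ((¬(2*x ≠ -8 ∧ 2*p + x ≥ -3)) → p ≤ 1))))) ∧ ((¬(p ≤ 15)) → (((2*x ≠ -8 ∧ 2*p + x ≥ -3) → 3*x ≤ -2) ∧ ((¬(2*x ≠ -8 ∧ 2*p + x ≥ -3)) → p ≤ 1))))) ∧ ((¬(p ≤ 15)) → (((2*x ≠ -8 ∧ 2*p + x ≥ -3) → 3*x ≤ -2) ∧ ((¬(2*x ≠ -8 ∧ 2*p + x ≥ -3)) → p ≤ 1))))) ∧ ((¬(p ≤ 15)) → (((2*x ≠ -8 ∧ 3*p + x ≥ d - 3) → 3*x ≤ -2) ∧ ((¬(2*x ≠ -8 ∧ 3*p + x ≥ d - 3)) → p ≤ 1)))
The weakest precondition is (p ≤ 15 → ((p ≤ 15 → ((p ≤ 15 → ((p ≤ 15 → ((¬(p ≤ 15)) ∧ ((2*x ≠ -8 ∧ 2*p + x ≥ -3) → 3*x ≤ -2) ∧ ((¬(2*x ≠ -8 ∧ 2*p + x ≥ -3)) → p ≤ 1))) ∧ ((¬(p ≤ 15)) → (((2*x ≠ -8 ∧ 2*p + x ≥ -3) → 3*x ≤ -2) ∧ ((¬(2*x ≠ -8 ∧ 2*p + x ≥ -3)) → p ≤ 1))))) ∧ ((¬(p ≤ 15)) → (((2*x ≠ -8 ∧ 2*p + x ≥ -3) → 3*x ≤ -2) ∧ ((¬(2*x ≠ -8 ∧ 2*p + x ≥ -3)) → p ≤ 1))))) ∧ ((¬(p ≤ 15)) → (((2*x ≠ -8 ∧ 2*p + x ≥ -3) → 3*x ≤ -2) ∧ ((¬(2*x ≠ -8 ∧ 2*p + x ≥ -3)) → p ≤ 1))))) ∧ ((¬(p ≤ 15)) → (((2*x ≠ -8 ∧ 3*p + x ≥ d - 3) → 3*x ≤ -2) ∧ ((¬(2*x ≠ -8 ∧ 3*p + x ≥ d - 3)) → p ≤ 1))).
Check whether (p ≤ 15 → ((p ≤ 15 → ((p ≤ 15 → ((p ≤ 15 → ((¬(p ≤ 15)) ∧ ((2*x ≠ -8 ∧ 2*p + x ≥ -3) → 3*x ≤ -2) ∧ ((¬(2*x ≠ -8 ∧ 2*p + x ≥ -3)) → p ≤ 1))) ∧ ((¬(p ≤ 15)) → (((2*x ≠ -8 ∧ 2*p + x ≥ -3) → 3*x ≤ -2) ∧ ((¬(2*x ≠ -8 ∧ 2*p + x ≥ -3)) → p ≤ 1))))) ∧ ((¬(p ≤ 15)) → (((2*x ≠ -8 ∧ 2*p + x ≥ -3) → 3*x ≤ -2) ∧ ((¬(2*x ≠ -8 ∧ 2*p + x ≥ -3)) → p ≤ 1))))) ∧ ((¬(p ≤ 15)) → (((2*x ≠ -8 ∧ 2*p + x ≥ -3) → 3*x ≤ -2) ∧ ((¬(2*x ≠ -8 ∧ 2*p + x ≥ -3)) → p ≤ 1))))) ∧ ((¬(p ≤ 15)) → (((2*x ≠ -8 ∧ 3*p + x ≥ -5) → 3*x ≤ -2) ∧ ((¬(2*x ≠ -8 ∧ 3*p + x ≥ -5)) → p ≤ 1))) ∧ d = 1 implies it.
Countermodel: at the initial state d = 1, p = 16, x = -51, the precondition holds but the weakest precondition fails.
Answer: invalid


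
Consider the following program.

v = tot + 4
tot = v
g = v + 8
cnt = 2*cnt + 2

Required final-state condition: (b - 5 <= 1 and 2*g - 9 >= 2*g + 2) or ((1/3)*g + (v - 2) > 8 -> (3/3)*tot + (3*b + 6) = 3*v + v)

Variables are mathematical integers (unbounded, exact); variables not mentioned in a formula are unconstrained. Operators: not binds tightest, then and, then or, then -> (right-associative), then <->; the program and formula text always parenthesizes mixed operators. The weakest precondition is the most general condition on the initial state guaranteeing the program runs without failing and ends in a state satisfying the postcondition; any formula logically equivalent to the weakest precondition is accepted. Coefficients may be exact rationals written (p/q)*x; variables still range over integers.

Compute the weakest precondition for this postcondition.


Working backward. After the program, the postcondition (b - 5 <= 1 and 2*g - 9 >= 2*g + 2) or ((1/3)*g + (v - 2) > 8 -> (3/3)*tot + (3*b + 6) = 3*v + v) must hold; in canonical form it is (1/3)*g + v > 10 -> 3*b + tot = 4*v - 6.
Before cnt := 2*cnt + 2: (1/3)*g + v > 10 -> 3*b + tot = 4*v - 6
Before g := v + 8: (4/3)*v > 22/3 -> 3*b + tot = 4*v - 6
Before tot := v: (4/3)*v > 22/3 -> 3*b = 3*v - 6
Before v := tot + 4: (4/3)*tot > 2 -> 3*b = 3*tot + 6
Answer: WP = (4/3)*tot > 2 -> 3*b = 3*tot + 6
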